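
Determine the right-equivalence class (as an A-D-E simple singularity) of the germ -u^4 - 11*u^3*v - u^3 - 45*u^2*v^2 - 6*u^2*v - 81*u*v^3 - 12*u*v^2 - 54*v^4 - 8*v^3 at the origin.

E_7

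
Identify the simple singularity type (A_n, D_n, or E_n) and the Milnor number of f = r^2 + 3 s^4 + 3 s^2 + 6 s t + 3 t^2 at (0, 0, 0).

Type A_3, Milnor number mu = 3.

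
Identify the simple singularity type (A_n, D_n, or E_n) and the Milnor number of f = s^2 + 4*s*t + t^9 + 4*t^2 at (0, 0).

Type A_8, Milnor number mu = 8.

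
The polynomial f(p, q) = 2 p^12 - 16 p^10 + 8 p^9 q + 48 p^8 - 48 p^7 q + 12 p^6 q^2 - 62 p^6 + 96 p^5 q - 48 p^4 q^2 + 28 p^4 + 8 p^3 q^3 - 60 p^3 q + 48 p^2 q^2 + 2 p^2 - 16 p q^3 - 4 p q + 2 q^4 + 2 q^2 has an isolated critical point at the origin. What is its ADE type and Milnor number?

Type A3, Milnor number mu = 3.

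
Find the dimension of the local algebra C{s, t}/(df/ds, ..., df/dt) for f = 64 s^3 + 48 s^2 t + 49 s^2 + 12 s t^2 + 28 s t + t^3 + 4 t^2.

2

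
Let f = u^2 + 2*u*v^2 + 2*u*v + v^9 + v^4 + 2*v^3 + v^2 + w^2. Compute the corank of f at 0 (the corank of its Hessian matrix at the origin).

1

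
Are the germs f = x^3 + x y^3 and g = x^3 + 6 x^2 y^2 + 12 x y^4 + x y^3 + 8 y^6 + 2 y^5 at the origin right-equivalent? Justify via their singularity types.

The Hessian of f at 0 is [[0, 0], [0, 0]] with rank 0, so corank 2. A Groebner basis of the Jacobian ideal J(f) in C{x,y} is {x^3, x*y^2, 3*x^2 + y^3}; counting standard monomials gives mu = 7. Corank 2; j^3 = x^3 is a perfect cube, so E-series; the 4-jet and mu = 7 give E_7. The Hessian of g at 0 is [[0, 0], [0, 0]] with rank 0, so corank 2. A Groebner basis of the Jacobian ideal J(g) in C{x,y} is {-x^2/4 + y^4 - y^3/12, x^3, x^2*y + x^2/12 + y^3/36, x^2/2 + x*y^2 + y^3/6}; counting standard monomials gives mu = 7. Corank 2; j^3 = x^3 is a perfect cube, so E-series; the 4-jet and mu = 7 give E_7. Both have type E_7, hence right-equivalent.

Yes.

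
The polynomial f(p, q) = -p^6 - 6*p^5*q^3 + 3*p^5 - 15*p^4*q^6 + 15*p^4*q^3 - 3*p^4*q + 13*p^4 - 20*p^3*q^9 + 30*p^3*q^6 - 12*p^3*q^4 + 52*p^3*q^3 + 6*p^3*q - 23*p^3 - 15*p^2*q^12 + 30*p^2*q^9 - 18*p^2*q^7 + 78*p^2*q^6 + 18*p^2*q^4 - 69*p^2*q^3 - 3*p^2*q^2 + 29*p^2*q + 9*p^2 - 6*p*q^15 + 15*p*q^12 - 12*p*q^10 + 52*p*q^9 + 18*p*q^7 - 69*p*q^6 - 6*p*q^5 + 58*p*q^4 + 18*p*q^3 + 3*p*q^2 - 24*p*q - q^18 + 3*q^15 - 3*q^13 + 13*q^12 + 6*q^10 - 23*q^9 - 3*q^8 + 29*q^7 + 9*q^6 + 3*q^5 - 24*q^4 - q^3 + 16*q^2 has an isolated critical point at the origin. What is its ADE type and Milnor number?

Type A2, Milnor number mu = 2.

The Hessian of f at 0 has rank 1. Corank 1: A-series; mu = 2 gives A_2.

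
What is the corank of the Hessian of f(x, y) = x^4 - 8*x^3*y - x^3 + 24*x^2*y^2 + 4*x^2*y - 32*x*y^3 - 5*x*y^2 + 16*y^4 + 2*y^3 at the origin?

2

Hessian at 0 has rank 0.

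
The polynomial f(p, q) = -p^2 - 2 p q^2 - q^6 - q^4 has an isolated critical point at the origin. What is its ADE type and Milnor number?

The Hessian of f at 0 has rank 1. Corank 1: A-series; mu = 5 gives A_5.

Type A5, Milnor number mu = 5.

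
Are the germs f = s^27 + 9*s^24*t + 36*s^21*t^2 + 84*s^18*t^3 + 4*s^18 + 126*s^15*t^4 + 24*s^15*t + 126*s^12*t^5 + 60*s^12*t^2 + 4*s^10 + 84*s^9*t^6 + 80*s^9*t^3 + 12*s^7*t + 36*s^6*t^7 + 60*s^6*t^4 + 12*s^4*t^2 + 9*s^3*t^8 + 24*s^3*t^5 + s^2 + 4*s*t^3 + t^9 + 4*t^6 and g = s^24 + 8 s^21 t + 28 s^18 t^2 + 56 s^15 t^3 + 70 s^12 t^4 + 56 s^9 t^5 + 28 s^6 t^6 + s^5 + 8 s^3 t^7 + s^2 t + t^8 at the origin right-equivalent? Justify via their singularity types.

The Hessian of f at 0 is [[2, 0], [0, 0]] with rank 1, so corank 1. A Groebner basis of the Jacobian ideal J(f) in C{s,t} is {s^2*t^2, s^3, s/2 + t^3}; counting standard monomials gives mu = 8. Corank 1: A-series; mu = 8 gives A_8. The Hessian of g at 0 is [[0, 0], [0, 0]] with rank 0, so corank 2. A Groebner basis of the Jacobian ideal J(g) in C{s,t} is {s^2/8 + t^7, s^3, s*t}; counting standard monomials gives mu = 9. Corank 2; j^3 = s^2*t has shape L^2 M (L != M), so D-series; mu = 9 gives D_9. f is A_8 but g is D_9, hence not right-equivalent.

No.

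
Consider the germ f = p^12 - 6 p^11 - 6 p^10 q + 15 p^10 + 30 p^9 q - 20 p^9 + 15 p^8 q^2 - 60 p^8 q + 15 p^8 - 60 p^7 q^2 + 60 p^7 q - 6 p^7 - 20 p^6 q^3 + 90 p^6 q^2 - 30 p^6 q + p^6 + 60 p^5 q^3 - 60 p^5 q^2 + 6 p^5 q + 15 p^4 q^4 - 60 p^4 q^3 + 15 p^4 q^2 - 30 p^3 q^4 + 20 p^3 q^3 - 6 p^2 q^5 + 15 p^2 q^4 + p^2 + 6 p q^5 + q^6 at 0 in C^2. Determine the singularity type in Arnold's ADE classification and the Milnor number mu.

The Hessian of f at 0 has rank 1. Corank 1: A-series; mu = 5 gives A_5.

Type A5, Milnor number mu = 5.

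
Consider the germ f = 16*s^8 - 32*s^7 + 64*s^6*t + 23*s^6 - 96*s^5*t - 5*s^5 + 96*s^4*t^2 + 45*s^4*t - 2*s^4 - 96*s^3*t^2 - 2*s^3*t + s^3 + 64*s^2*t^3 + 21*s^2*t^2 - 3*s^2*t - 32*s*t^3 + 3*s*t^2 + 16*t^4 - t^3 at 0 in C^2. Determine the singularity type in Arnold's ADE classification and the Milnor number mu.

The Hessian of f at 0 is [[0, 0], [0, 0]] with rank 0, so corank 2. A Groebner basis of the Jacobian ideal J(f) in C{s,t} is {s^3 - 3*s^2 + 6*s*t - 3*t^2, s^2*t - 5*s^2/2 + 5*s*t - 5*t^2/2, -2*s^2 + s*t^2 + 4*s*t - 2*t^2, -3*s^2/2 + 3*s*t + t^3 - 3*t^2/2}; counting standard monomials gives mu = 6. Corank 2; j^3 = (s - t)^3 is a perfect cube, so E-series; the 4-jet and mu = 6 give E_6.

Type E_{6}, Milnor number mu = 6.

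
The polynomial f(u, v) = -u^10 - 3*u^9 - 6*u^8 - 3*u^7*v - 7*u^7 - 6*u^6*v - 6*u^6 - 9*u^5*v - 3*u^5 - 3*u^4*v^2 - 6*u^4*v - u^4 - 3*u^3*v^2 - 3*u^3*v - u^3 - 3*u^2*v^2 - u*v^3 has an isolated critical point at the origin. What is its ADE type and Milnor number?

The Hessian of f at 0 is [[0, 0], [0, 0]] with rank 0, so corank 2. A Groebner basis of the Jacobian ideal J(f) in C{u,v} is {3*u^2 + v^4 + v^3, u^3, u^2*v - u^2 - v^3/3, 2*u^2 + u*v^2 + 2*v^3/3}; counting standard monomials gives mu = 7. Corank 2; j^3 = -u^3 is a perfect cube, so E-series; the 4-jet and mu = 7 give E_7.

Type E_7, Milnor number mu = 7.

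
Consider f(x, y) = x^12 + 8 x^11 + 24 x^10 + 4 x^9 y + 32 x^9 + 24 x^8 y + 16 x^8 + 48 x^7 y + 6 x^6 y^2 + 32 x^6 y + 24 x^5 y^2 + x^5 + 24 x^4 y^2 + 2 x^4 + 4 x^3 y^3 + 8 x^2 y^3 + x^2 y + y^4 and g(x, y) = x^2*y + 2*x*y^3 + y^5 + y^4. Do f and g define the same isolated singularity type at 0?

Yes.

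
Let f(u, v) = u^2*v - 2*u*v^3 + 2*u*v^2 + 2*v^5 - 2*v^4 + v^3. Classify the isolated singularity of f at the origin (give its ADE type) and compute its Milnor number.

The Hessian of f at 0 is [[0, 0], [0, 0]] with rank 0, so corank 2. A Groebner basis of the Jacobian ideal J(f) in C{u,v} is {u^3 + 3*u^2/4 + 5*u*v/2 + 7*v^2/4, u^2*v - u^2/2 - 2*u*v - 3*v^2/2, u^2/4 + u*v^2 + 3*u*v/2 + 5*v^2/4, -u*v + v^3 - v^2}; counting standard monomials gives mu = 6. Corank 2; j^3 = v*(u + v)^2 has shape L^2 M (L != M), so D-series; mu = 6 gives D_6.

Type D6, Milnor number mu = 6.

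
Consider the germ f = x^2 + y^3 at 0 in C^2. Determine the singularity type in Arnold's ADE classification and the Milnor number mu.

The Hessian of f at 0 is [[2, 0], [0, 0]] with rank 1, so corank 1. A Groebner basis of the Jacobian ideal J(f) in C{x,y} is {y^2, x}; counting standard monomials gives mu = 2. Corank 1: A-series; mu = 2 gives A_2.

Type A2, Milnor number mu = 2.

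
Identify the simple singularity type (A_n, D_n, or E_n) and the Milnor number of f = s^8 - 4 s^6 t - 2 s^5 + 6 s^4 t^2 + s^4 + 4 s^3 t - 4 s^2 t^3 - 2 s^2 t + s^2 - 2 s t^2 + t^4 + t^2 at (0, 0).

Type A_{1}, Milnor number mu = 1.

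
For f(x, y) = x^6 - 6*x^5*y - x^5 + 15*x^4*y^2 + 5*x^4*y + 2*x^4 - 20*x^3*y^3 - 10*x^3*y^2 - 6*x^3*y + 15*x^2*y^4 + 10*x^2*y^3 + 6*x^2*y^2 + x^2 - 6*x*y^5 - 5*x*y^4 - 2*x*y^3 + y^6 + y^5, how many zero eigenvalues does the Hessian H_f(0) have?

Hessian at 0 has rank 1.

1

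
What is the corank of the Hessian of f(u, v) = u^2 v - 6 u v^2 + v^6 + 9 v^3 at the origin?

Hessian at 0 has rank 0.

2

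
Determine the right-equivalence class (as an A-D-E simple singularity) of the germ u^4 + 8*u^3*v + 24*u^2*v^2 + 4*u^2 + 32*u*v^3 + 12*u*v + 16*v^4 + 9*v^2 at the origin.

The Hessian of f at 0 is [[8, 12], [12, 18]] with rank 1, so corank 1. A Groebner basis of the Jacobian ideal J(f) in C{u,v} is {v^3, u + 3*v/2}; counting standard monomials gives mu = 3. Corank 1: A-series; mu = 3 gives A_3.

A3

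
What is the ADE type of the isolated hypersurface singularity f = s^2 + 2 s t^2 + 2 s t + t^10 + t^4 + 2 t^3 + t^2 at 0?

The Hessian of f at 0 has rank 1. Corank 1: A-series; mu = 9 gives A_9.

A9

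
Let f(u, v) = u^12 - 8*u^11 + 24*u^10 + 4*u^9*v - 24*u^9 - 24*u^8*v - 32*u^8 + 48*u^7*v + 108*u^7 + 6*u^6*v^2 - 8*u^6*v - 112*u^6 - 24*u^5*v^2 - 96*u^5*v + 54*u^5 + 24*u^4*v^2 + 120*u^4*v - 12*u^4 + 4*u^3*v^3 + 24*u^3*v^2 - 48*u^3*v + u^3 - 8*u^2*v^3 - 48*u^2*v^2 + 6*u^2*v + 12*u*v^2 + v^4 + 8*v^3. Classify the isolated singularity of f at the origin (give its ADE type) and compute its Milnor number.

Type E_6, Milnor number mu = 6.

The Hessian of f at 0 has rank 0. Corank 2; j^3 = (u + 2*v)^3 is a perfect cube, so E-series; the 4-jet and mu = 6 give E_6.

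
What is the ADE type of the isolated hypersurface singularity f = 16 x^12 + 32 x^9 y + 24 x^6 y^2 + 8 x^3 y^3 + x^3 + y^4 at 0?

The Hessian of f at 0 is [[0, 0], [0, 0]] with rank 0, so corank 2. A Groebner basis of the Jacobian ideal J(f) in C{x,y} is {y^3, x^2}; counting standard monomials gives mu = 6. Corank 2; j^3 = x^3 is a perfect cube, so E-series; the 4-jet and mu = 6 give E_6.

E6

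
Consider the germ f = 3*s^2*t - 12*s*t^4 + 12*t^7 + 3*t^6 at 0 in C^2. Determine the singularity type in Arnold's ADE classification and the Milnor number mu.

The Hessian of f at 0 has rank 0. Corank 2; j^3 = 3*s^2*t has shape L^2 M (L != M), so D-series; mu = 7 gives D_7.

Type D7, Milnor number mu = 7.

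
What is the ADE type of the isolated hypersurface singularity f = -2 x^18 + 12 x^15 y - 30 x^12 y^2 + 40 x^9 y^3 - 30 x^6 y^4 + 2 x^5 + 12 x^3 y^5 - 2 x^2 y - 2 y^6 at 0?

The Hessian of f at 0 is [[0, 0], [0, 0]] with rank 0, so corank 2. A Groebner basis of the Jacobian ideal J(f) in C{x,y} is {x^2/6 + y^5, x^3, x*y}; counting standard monomials gives mu = 7. Corank 2; j^3 = -2*x^2*y has shape L^2 M (L != M), so D-series; mu = 7 gives D_7.

D_{7}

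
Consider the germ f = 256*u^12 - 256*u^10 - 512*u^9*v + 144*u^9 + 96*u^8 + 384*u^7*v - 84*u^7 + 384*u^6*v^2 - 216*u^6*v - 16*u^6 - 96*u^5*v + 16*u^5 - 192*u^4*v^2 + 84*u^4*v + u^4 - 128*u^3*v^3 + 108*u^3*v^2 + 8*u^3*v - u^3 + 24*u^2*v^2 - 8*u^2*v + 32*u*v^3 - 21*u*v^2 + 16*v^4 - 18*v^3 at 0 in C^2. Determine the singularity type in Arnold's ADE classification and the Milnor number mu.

The Hessian of f at 0 has rank 0. Corank 2; j^3 = -(u + 2*v)*(u + 3*v)^2 has shape L^2 M (L != M), so D-series; mu = 5 gives D_5.

Type D_5, Milnor number mu = 5.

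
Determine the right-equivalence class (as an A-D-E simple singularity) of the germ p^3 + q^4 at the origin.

E6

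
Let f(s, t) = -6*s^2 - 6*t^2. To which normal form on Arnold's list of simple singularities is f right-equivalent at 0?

A_1

The Hessian of f at 0 has rank 2. Corank 0: nondegenerate Morse point, so A_1.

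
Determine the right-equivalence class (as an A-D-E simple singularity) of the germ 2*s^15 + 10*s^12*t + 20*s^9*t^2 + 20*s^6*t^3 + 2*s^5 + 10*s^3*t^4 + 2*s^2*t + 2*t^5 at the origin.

The Hessian of f at 0 has rank 0. Corank 2; j^3 = 2*s^2*t has shape L^2 M (L != M), so D-series; mu = 6 gives D_6.

D_{6}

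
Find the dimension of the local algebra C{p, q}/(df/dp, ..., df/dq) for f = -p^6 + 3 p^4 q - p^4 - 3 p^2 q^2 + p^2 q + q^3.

The Hessian of f at 0 has rank 0. Corank 2; j^3 = q*(p^2 + q^2) splits into three distinct lines over C (the quadratic factor has nonzero discriminant), so D_4.

4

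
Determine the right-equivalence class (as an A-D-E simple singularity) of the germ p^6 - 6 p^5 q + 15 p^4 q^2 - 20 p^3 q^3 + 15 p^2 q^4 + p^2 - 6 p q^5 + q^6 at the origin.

The Hessian of f at 0 is [[2, 0], [0, 0]] with rank 1, so corank 1. A Groebner basis of the Jacobian ideal J(f) in C{p,q} is {q^5, p}; counting standard monomials gives mu = 5. Corank 1: A-series; mu = 5 gives A_5.

A_{5}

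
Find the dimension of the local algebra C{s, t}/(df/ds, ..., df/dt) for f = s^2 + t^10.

The Hessian of f at 0 is [[2, 0], [0, 0]] with rank 1, so corank 1. A Groebner basis of the Jacobian ideal J(f) in C{s,t} is {t^9, s}; counting standard monomials gives mu = 9. Corank 1: A-series; mu = 9 gives A_9.

9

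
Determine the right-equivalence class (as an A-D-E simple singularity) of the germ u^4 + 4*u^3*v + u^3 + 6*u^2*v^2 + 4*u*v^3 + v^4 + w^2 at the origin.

E6

The Hessian of f at 0 is [[0, 0, 0], [0, 0, 0], [0, 0, 2]] with rank 1, so corank 2. A Groebner basis of the Jacobian ideal J(f) in C{u,v,w} is {v^4, u*v^2 + v^3/3, u^2, w}; counting standard monomials gives mu = 6. Corank 2; j^3 = u^3 is a perfect cube, so E-series; the 4-jet and mu = 6 give E_6.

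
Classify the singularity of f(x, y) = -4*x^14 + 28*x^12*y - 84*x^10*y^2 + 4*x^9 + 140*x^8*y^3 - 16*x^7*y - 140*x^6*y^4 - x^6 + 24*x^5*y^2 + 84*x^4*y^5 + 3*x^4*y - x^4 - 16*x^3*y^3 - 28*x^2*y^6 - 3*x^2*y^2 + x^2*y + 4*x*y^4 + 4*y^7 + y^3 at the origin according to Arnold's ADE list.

D_{4}

The Hessian of f at 0 has rank 0. Corank 2; j^3 = y*(x^2 + y^2) splits into three distinct lines over C (the quadratic factor has nonzero discriminant), so D_4.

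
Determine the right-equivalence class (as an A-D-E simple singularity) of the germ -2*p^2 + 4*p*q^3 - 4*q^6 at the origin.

The Hessian of f at 0 is [[-4, 0], [0, 0]] with rank 1, so corank 1. A Groebner basis of the Jacobian ideal J(f) in C{p,q} is {p*q^2, -p + q^3, p^2}; counting standard monomials gives mu = 5. Corank 1: A-series; mu = 5 gives A_5.

A_{5}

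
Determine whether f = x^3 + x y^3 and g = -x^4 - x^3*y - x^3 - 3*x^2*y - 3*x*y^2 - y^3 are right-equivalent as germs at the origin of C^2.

Yes.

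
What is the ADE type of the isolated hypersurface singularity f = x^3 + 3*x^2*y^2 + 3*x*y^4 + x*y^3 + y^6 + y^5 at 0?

The Hessian of f at 0 is [[0, 0], [0, 0]] with rank 0, so corank 2. A Groebner basis of the Jacobian ideal J(f) in C{x,y} is {-x^2 + y^4 - y^3/3, x^3, x^2*y + x^2/3 + y^3/9, x^2 + x*y^2 + y^3/3}; counting standard monomials gives mu = 7. Corank 2; j^3 = x^3 is a perfect cube, so E-series; the 4-jet and mu = 7 give E_7.

E7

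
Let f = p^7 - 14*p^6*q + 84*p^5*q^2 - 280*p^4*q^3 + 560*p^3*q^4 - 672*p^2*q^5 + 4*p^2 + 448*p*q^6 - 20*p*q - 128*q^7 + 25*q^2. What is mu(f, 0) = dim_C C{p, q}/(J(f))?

6

The Hessian of f at 0 has rank 1. Corank 1: A-series; mu = 6 gives A_6.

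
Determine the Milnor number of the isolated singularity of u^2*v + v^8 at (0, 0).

9

The Hessian of f at 0 has rank 0. Corank 2; j^3 = u^2*v has shape L^2 M (L != M), so D-series; mu = 9 gives D_9.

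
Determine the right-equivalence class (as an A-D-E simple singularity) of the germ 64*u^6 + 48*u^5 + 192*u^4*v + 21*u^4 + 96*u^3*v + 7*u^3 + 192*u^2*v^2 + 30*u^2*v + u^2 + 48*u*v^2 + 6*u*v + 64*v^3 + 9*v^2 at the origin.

A_{2}

The Hessian of f at 0 has rank 1. Corank 1: A-series; mu = 2 gives A_2.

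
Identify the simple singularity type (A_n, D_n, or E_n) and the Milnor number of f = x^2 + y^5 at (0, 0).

Type A_4, Milnor number mu = 4.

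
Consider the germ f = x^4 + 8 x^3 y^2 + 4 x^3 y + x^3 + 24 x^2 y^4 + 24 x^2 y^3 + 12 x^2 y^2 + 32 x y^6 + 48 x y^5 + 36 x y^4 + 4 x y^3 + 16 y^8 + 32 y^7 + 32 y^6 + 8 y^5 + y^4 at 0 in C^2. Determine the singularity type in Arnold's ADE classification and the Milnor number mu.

Type E_{6}, Milnor number mu = 6.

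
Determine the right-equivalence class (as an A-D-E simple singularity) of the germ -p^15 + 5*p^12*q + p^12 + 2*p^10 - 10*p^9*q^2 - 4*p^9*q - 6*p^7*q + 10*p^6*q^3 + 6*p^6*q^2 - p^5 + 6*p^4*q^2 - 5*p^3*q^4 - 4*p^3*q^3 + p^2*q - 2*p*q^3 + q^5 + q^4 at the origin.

D_5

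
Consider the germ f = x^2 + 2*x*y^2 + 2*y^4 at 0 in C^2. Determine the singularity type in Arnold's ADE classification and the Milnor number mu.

Type A3, Milnor number mu = 3.

The Hessian of f at 0 is [[2, 0], [0, 0]] with rank 1, so corank 1. A Groebner basis of the Jacobian ideal J(f) in C{x,y} is {x^2, x*y, x + y^2}; counting standard monomials gives mu = 3. Corank 1: A-series; mu = 3 gives A_3.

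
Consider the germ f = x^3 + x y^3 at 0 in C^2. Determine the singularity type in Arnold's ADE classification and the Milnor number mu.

The Hessian of f at 0 is [[0, 0], [0, 0]] with rank 0, so corank 2. A Groebner basis of the Jacobian ideal J(f) in C{x,y} is {x^3, x*y^2, 3*x^2 + y^3}; counting standard monomials gives mu = 7. Corank 2; j^3 = x^3 is a perfect cube, so E-series; the 4-jet and mu = 7 give E_7.

Type E_7, Milnor number mu = 7.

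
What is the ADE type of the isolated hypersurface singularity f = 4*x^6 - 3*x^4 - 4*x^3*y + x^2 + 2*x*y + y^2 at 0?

A_{3}

The Hessian of f at 0 has rank 1. Corank 1: A-series; mu = 3 gives A_3.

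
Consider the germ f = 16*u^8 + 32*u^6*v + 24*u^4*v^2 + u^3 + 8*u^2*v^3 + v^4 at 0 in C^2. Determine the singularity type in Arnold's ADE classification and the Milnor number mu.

The Hessian of f at 0 is [[0, 0], [0, 0]] with rank 0, so corank 2. A Groebner basis of the Jacobian ideal J(f) in C{u,v} is {v^3, u^2}; counting standard monomials gives mu = 6. Corank 2; j^3 = u^3 is a perfect cube, so E-series; the 4-jet and mu = 6 give E_6.

Type E_6, Milnor number mu = 6.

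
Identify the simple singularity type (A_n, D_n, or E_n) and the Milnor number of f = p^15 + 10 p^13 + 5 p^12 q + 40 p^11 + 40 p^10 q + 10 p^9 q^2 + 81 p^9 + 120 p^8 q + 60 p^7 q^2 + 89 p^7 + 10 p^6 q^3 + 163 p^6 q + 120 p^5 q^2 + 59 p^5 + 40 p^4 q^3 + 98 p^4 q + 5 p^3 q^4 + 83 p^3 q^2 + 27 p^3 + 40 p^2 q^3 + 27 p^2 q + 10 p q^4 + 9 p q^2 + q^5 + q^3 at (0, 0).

Type E_8, Milnor number mu = 8.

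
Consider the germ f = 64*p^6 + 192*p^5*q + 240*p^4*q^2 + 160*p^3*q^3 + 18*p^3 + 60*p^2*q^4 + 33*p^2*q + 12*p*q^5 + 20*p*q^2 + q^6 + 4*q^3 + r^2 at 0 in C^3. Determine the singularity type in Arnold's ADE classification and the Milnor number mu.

Type D_7, Milnor number mu = 7.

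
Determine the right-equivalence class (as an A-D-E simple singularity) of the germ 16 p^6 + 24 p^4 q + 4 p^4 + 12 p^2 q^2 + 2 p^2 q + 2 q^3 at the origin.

D_4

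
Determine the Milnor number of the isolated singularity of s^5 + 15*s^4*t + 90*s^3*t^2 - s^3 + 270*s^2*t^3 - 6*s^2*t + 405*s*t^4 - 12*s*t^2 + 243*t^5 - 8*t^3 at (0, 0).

8

The Hessian of f at 0 has rank 0. Corank 2; j^3 = -(s + 2*t)^3 is a perfect cube, so E-series; the 5-jet and mu = 8 give E_8.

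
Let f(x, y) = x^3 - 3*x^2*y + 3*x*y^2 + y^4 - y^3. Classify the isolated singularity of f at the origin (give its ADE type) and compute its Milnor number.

The Hessian of f at 0 has rank 0. Corank 2; j^3 = (x - y)^3 is a perfect cube, so E-series; the 4-jet and mu = 6 give E_6.

Type E6, Milnor number mu = 6.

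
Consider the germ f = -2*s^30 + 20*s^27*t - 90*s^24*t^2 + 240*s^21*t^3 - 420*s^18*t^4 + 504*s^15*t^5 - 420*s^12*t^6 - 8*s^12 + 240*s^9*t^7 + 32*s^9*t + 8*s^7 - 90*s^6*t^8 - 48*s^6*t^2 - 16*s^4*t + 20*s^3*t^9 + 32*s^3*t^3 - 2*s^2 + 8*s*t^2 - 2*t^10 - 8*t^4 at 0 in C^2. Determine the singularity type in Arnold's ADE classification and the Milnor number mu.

Type A9, Milnor number mu = 9.

The Hessian of f at 0 has rank 1. Corank 1: A-series; mu = 9 gives A_9.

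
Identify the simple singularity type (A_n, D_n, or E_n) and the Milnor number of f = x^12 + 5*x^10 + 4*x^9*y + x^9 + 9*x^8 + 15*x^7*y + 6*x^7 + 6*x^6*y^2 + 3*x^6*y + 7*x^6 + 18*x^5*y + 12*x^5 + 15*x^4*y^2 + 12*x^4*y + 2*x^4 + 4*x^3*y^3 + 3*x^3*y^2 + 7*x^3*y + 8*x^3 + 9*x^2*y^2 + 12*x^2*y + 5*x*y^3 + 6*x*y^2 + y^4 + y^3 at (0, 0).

Type E_{7}, Milnor number mu = 7.

The Hessian of f at 0 has rank 0. Corank 2; j^3 = (2*x + y)^3 is a perfect cube, so E-series; the 4-jet and mu = 7 give E_7.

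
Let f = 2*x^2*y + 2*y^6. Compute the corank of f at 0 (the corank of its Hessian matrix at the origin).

2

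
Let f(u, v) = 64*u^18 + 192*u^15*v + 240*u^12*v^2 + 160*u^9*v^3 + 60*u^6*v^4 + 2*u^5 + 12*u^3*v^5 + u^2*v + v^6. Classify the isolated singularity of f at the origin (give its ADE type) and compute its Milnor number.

Type D_{7}, Milnor number mu = 7.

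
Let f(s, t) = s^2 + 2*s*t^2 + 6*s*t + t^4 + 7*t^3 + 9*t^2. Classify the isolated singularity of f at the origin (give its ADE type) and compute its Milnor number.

Type A2, Milnor number mu = 2.

The Hessian of f at 0 is [[2, 6], [6, 18]] with rank 1, so corank 1. A Groebner basis of the Jacobian ideal J(f) in C{s,t} is {t^2, s + 3*t}; counting standard monomials gives mu = 2. Corank 1: A-series; mu = 2 gives A_2.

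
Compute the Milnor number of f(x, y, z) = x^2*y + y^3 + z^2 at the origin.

4

The Hessian of f at 0 has rank 1. Corank 2; j^3 = y*(x^2 + y^2) splits into three distinct lines over C (the quadratic factor has nonzero discriminant), so D_4.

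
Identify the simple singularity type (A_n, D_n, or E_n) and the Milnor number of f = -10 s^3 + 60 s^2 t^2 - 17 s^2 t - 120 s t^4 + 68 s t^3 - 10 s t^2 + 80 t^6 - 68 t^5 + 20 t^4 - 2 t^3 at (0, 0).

Type D_4, Milnor number mu = 4.

The Hessian of f at 0 has rank 0. Corank 2; j^3 = -(2*s + t)*(5*s^2 + 6*s*t + 2*t^2) splits into three distinct lines over C (the quadratic factor has nonzero discriminant), so D_4.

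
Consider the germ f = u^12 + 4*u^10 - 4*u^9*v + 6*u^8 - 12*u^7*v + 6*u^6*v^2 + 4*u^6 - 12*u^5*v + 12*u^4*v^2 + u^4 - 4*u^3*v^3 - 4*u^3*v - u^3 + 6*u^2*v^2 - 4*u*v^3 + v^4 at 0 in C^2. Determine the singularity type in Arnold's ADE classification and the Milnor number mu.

The Hessian of f at 0 is [[0, 0], [0, 0]] with rank 0, so corank 2. A Groebner basis of the Jacobian ideal J(f) in C{u,v} is {v^4, u*v^2 - v^3/3, u^2}; counting standard monomials gives mu = 6. Corank 2; j^3 = -u^3 is a perfect cube, so E-series; the 4-jet and mu = 6 give E_6.

Type E_{6}, Milnor number mu = 6.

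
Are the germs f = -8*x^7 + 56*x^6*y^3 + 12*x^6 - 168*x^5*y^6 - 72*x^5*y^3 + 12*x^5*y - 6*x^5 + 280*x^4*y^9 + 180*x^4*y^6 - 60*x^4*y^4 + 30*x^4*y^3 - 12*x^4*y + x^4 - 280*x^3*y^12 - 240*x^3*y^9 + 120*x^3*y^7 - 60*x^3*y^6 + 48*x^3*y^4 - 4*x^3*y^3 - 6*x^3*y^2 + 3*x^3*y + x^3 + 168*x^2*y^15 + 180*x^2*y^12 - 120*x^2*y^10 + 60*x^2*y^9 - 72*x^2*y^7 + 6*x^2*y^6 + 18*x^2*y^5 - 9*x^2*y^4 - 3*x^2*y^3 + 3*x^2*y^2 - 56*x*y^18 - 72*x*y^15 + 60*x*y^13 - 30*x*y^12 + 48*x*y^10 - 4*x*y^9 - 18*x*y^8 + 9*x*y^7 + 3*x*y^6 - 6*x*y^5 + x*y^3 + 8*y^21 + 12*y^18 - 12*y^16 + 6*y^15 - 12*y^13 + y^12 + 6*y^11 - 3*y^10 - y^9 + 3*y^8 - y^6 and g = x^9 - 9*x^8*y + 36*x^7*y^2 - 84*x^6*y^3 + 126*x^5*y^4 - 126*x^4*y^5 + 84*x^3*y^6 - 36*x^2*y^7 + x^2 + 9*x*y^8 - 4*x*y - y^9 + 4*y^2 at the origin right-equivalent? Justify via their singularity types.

No.

The Hessian of f at 0 has rank 0. Corank 2; j^3 = x^3 is a perfect cube, so E-series; the 4-jet and mu = 7 give E_7. The Hessian of g at 0 has rank 1. Corank 1: A-series; mu = 8 gives A_8. f is E_7 but g is A_8, hence not right-equivalent.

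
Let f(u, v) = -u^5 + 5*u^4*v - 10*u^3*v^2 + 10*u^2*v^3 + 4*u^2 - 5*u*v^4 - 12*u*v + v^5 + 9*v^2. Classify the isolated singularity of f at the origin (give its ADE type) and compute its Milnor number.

Type A4, Milnor number mu = 4.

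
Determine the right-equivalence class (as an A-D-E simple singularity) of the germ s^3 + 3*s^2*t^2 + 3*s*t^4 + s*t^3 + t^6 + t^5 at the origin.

The Hessian of f at 0 has rank 0. Corank 2; j^3 = s^3 is a perfect cube, so E-series; the 4-jet and mu = 7 give E_7.

E_{7}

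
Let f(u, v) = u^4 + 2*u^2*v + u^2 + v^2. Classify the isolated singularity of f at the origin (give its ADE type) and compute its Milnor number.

Type A1, Milnor number mu = 1.

The Hessian of f at 0 has rank 2. Corank 0: nondegenerate Morse point, so A_1.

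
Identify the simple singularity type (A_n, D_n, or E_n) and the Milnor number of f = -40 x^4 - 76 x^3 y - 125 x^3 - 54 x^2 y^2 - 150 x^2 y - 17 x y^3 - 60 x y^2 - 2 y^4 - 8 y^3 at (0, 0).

The Hessian of f at 0 has rank 0. Corank 2; j^3 = -(5*x + 2*y)^3 is a perfect cube, so E-series; the 4-jet and mu = 7 give E_7.

Type E_{7}, Milnor number mu = 7.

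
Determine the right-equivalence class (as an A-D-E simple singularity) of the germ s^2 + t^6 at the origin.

The Hessian of f at 0 has rank 1. Corank 1: A-series; mu = 5 gives A_5.

A_5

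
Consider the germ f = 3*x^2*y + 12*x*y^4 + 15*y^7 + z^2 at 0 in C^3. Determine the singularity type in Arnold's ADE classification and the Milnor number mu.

Type D8, Milnor number mu = 8.

The Hessian of f at 0 is [[0, 0, 0], [0, 0, 0], [0, 0, 2]] with rank 1, so corank 2. A Groebner basis of the Jacobian ideal J(f) in C{x,y,z} is {-2*x^2/3 + x*y^3, x*y/2 + y^4, x^3, x^2*y, z}; counting standard monomials gives mu = 8. Corank 2; j^3 = 3*x^2*y has shape L^2 M (L != M), so D-series; mu = 8 gives D_8.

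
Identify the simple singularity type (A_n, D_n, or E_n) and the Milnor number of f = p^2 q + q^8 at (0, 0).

Type D9, Milnor number mu = 9.

The Hessian of f at 0 is [[0, 0], [0, 0]] with rank 0, so corank 2. A Groebner basis of the Jacobian ideal J(f) in C{p,q} is {p^2/8 + q^7, p^3, p*q}; counting standard monomials gives mu = 9. Corank 2; j^3 = p^2*q has shape L^2 M (L != M), so D-series; mu = 9 gives D_9.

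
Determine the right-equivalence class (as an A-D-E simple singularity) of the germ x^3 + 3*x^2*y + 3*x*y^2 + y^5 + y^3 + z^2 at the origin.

The Hessian of f at 0 is [[0, 0, 0], [0, 0, 0], [0, 0, 2]] with rank 1, so corank 2. A Groebner basis of the Jacobian ideal J(f) in C{x,y,z} is {y^4, x^2 + 2*x*y + y^2, z}; counting standard monomials gives mu = 8. Corank 2; j^3 = (x + y)^3 is a perfect cube, so E-series; the 5-jet and mu = 8 give E_8.

E_8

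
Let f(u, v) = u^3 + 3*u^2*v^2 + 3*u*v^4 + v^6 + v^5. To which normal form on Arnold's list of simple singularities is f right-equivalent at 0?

E_8

The Hessian of f at 0 has rank 0. Corank 2; j^3 = u^3 is a perfect cube, so E-series; the 5-jet and mu = 8 give E_8.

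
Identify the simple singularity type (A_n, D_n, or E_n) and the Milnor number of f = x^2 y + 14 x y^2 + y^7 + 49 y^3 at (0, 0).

Type D_{8}, Milnor number mu = 8.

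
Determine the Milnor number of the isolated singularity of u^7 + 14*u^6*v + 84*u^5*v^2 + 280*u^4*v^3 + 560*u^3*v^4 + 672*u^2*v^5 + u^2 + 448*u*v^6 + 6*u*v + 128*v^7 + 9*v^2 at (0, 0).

The Hessian of f at 0 has rank 1. Corank 1: A-series; mu = 6 gives A_6.

6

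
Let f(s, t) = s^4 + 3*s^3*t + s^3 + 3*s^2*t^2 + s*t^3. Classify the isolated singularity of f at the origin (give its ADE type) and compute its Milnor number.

The Hessian of f at 0 has rank 0. Corank 2; j^3 = s^3 is a perfect cube, so E-series; the 4-jet and mu = 7 give E_7.

Type E7, Milnor number mu = 7.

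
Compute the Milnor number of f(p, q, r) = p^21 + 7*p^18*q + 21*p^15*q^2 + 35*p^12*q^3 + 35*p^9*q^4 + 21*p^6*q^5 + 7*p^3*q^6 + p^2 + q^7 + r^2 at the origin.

The Hessian of f at 0 is [[2, 0, 0], [0, 0, 0], [0, 0, 2]] with rank 2, so corank 1. A Groebner basis of the Jacobian ideal J(f) in C{p,q,r} is {q^6, p, r}; counting standard monomials gives mu = 6. Corank 1: A-series; mu = 6 gives A_6.

6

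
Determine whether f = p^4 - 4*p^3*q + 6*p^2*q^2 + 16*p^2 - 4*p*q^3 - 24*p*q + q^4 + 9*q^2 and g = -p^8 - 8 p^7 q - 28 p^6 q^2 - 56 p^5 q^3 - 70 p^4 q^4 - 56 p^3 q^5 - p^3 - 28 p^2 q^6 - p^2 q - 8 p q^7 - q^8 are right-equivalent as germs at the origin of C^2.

No.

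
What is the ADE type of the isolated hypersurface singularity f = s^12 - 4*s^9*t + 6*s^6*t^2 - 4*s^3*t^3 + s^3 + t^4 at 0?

The Hessian of f at 0 has rank 0. Corank 2; j^3 = s^3 is a perfect cube, so E-series; the 4-jet and mu = 6 give E_6.

E_{6}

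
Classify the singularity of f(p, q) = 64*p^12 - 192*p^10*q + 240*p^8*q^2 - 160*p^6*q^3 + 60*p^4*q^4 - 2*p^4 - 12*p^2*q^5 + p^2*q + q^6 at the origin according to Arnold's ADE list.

The Hessian of f at 0 has rank 0. Corank 2; j^3 = p^2*q has shape L^2 M (L != M), so D-series; mu = 7 gives D_7.

D_7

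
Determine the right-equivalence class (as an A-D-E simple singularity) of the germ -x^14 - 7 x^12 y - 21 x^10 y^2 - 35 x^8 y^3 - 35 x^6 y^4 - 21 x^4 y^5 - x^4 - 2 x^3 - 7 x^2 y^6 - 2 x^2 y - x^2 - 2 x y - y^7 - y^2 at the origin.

The Hessian of f at 0 is [[-2, -2], [-2, -2]] with rank 1, so corank 1. A Groebner basis of the Jacobian ideal J(f) in C{x,y} is {14*x*y/3 - 5*x/3 + y^4 + 4*y^3/3 + 3*y^2 - 5*y/3, x*y^2 - 4*x*y/3 + x/3 + y^3/3 - y^2 + y/3, x^2 + x + y}; counting standard monomials gives mu = 6. Corank 1: A-series; mu = 6 gives A_6.

A6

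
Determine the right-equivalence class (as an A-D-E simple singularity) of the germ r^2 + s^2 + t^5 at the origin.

A4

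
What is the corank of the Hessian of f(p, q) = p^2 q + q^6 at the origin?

2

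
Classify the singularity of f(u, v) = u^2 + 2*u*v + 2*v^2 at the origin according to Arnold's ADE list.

A_{1}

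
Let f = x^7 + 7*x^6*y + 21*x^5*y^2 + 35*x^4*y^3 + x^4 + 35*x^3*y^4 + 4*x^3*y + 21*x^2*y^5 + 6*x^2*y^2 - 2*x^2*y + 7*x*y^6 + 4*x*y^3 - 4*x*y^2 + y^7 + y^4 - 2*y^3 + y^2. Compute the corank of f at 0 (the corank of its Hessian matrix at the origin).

1

The Hessian at 0 is [[0, 0], [0, 2]] of rank 1; hence corank 1.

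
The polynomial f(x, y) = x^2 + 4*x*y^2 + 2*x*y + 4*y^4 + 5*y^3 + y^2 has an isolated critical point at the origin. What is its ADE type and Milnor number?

The Hessian of f at 0 is [[2, 2], [2, 2]] with rank 1, so corank 1. A Groebner basis of the Jacobian ideal J(f) in C{x,y} is {y^2, x + y}; counting standard monomials gives mu = 2. Corank 1: A-series; mu = 2 gives A_2.

Type A2, Milnor number mu = 2.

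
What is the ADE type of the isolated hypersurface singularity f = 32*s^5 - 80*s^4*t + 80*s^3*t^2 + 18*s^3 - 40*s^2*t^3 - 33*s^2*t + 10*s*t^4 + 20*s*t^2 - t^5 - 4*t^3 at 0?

D6

The Hessian of f at 0 is [[0, 0], [0, 0]] with rank 0, so corank 2. A Groebner basis of the Jacobian ideal J(f) in C{s,t} is {-243*s*t/10 + t^4 + 81*t^2/5, s*t^2 - 2*t^3/3, s^2 - 7*s*t/6 + t^2/3}; counting standard monomials gives mu = 6. Corank 2; j^3 = (2*s - t)*(3*s - 2*t)^2 has shape L^2 M (L != M), so D-series; mu = 6 gives D_6.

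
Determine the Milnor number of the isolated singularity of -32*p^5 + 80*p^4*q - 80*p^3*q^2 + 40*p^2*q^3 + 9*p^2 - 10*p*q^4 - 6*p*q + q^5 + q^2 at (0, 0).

The Hessian of f at 0 is [[18, -6], [-6, 2]] with rank 1, so corank 1. A Groebner basis of the Jacobian ideal J(f) in C{p,q} is {q^4, p - q/3}; counting standard monomials gives mu = 4. Corank 1: A-series; mu = 4 gives A_4.

4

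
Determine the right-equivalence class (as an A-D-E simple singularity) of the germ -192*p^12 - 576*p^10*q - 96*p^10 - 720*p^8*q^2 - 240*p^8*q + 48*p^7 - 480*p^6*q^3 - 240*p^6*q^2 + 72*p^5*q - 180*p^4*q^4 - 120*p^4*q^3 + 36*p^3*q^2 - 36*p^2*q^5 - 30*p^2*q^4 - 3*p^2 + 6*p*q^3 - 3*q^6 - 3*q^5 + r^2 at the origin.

The Hessian of f at 0 is [[-6, 0, 0], [0, 0, 0], [0, 0, 2]] with rank 2, so corank 1. A Groebner basis of the Jacobian ideal J(f) in C{p,q,r} is {-p + q^3, p^2, p*q, r}; counting standard monomials gives mu = 4. Corank 1: A-series; mu = 4 gives A_4.

A4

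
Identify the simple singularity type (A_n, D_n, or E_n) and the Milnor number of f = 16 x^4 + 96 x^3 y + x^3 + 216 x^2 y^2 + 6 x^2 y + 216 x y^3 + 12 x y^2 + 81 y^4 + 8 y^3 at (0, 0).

Type E_{6}, Milnor number mu = 6.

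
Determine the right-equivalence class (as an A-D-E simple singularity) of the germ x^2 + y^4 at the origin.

A_3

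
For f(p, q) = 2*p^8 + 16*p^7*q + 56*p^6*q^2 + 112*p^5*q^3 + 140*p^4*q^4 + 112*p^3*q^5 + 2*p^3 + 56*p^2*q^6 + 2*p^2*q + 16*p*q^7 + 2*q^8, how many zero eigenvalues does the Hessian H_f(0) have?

The Hessian at 0 is [[0, 0], [0, 0]] of rank 0; hence corank 2.

2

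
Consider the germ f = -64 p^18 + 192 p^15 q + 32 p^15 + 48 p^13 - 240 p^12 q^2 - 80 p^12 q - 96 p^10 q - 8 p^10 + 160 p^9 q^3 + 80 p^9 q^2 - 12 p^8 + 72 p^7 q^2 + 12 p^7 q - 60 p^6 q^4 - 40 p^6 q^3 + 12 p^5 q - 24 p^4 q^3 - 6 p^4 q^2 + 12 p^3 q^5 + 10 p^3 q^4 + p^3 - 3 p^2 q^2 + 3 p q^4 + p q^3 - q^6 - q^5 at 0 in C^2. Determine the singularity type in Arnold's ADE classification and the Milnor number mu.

Type E_7, Milnor number mu = 7.

The Hessian of f at 0 is [[0, 0], [0, 0]] with rank 0, so corank 2. A Groebner basis of the Jacobian ideal J(f) in C{p,q} is {-p^2 + q^4 - q^3/3, p^3, p^2*q + p^2/3 + q^3/9, -p^2 + p*q^2 - q^3/3}; counting standard monomials gives mu = 7. Corank 2; j^3 = p^3 is a perfect cube, so E-series; the 4-jet and mu = 7 give E_7.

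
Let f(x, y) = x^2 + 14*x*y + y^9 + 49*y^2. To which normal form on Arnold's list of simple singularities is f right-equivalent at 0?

A_{8}

The Hessian of f at 0 has rank 1. Corank 1: A-series; mu = 8 gives A_8.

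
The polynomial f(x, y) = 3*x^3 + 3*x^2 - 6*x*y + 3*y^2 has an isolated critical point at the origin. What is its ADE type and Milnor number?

Type A_2, Milnor number mu = 2.

The Hessian of f at 0 has rank 1. Corank 1: A-series; mu = 2 gives A_2.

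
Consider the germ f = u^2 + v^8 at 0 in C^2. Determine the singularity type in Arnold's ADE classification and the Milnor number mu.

Type A7, Milnor number mu = 7.

The Hessian of f at 0 is [[2, 0], [0, 0]] with rank 1, so corank 1. A Groebner basis of the Jacobian ideal J(f) in C{u,v} is {v^7, u}; counting standard monomials gives mu = 7. Corank 1: A-series; mu = 7 gives A_7.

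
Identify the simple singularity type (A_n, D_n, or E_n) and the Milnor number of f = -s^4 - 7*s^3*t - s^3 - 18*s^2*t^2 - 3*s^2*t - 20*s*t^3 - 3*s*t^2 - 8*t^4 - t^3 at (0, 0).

The Hessian of f at 0 has rank 0. Corank 2; j^3 = -(s + t)^3 is a perfect cube, so E-series; the 4-jet and mu = 7 give E_7.

Type E_7, Milnor number mu = 7.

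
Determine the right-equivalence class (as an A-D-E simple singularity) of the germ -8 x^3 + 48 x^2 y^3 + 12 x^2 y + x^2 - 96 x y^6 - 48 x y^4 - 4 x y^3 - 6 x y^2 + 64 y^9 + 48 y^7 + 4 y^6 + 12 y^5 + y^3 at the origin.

A_2

The Hessian of f at 0 is [[2, 0], [0, 0]] with rank 1, so corank 1. A Groebner basis of the Jacobian ideal J(f) in C{x,y} is {y^2, x}; counting standard monomials gives mu = 2. Corank 1: A-series; mu = 2 gives A_2.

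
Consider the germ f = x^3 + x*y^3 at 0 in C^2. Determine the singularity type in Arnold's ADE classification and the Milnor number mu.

The Hessian of f at 0 is [[0, 0], [0, 0]] with rank 0, so corank 2. A Groebner basis of the Jacobian ideal J(f) in C{x,y} is {x^3, x*y^2, 3*x^2 + y^3}; counting standard monomials gives mu = 7. Corank 2; j^3 = x^3 is a perfect cube, so E-series; the 4-jet and mu = 7 give E_7.

Type E7, Milnor number mu = 7.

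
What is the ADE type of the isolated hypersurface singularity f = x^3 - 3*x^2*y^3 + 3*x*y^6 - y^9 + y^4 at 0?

E_{6}

The Hessian of f at 0 has rank 0. Corank 2; j^3 = x^3 is a perfect cube, so E-series; the 4-jet and mu = 6 give E_6.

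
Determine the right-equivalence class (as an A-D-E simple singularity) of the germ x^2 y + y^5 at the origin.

D6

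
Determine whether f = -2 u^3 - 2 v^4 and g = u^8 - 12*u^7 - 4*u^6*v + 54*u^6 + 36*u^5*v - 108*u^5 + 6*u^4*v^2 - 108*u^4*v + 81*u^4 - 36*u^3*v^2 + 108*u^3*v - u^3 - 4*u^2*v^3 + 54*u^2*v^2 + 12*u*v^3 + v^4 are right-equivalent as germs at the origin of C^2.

The Hessian of f at 0 has rank 0. Corank 2; j^3 = -2*u^3 is a perfect cube, so E-series; the 4-jet and mu = 6 give E_6. The Hessian of g at 0 has rank 0. Corank 2; j^3 = -u^3 is a perfect cube, so E-series; the 4-jet and mu = 6 give E_6. Both have type E_6, hence right-equivalent.

Yes.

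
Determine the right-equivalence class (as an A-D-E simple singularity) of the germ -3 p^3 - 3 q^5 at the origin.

The Hessian of f at 0 has rank 0. Corank 2; j^3 = -3*p^3 is a perfect cube, so E-series; the 5-jet and mu = 8 give E_8.

E_8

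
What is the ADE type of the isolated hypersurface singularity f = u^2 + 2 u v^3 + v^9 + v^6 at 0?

A_{8}

The Hessian of f at 0 has rank 1. Corank 1: A-series; mu = 8 gives A_8.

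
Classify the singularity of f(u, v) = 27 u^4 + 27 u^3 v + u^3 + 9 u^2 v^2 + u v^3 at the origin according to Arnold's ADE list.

The Hessian of f at 0 is [[0, 0], [0, 0]] with rank 0, so corank 2. A Groebner basis of the Jacobian ideal J(f) in C{u,v} is {u^2/3 + v^4 + v^3/9, u^3, u^2*v - u^2/9 - v^3/27, 2*u^2/3 + u*v^2 + 2*v^3/9}; counting standard monomials gives mu = 7. Corank 2; j^3 = u^3 is a perfect cube, so E-series; the 4-jet and mu = 7 give E_7.

E_7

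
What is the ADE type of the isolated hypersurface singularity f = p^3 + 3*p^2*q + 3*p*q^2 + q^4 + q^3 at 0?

The Hessian of f at 0 has rank 0. Corank 2; j^3 = (p + q)^3 is a perfect cube, so E-series; the 4-jet and mu = 6 give E_6.

E_6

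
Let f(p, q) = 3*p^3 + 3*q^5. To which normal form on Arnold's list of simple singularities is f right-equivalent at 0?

E_8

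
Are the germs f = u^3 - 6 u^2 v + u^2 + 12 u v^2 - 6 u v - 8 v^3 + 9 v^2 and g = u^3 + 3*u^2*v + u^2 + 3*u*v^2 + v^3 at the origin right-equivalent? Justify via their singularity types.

Yes.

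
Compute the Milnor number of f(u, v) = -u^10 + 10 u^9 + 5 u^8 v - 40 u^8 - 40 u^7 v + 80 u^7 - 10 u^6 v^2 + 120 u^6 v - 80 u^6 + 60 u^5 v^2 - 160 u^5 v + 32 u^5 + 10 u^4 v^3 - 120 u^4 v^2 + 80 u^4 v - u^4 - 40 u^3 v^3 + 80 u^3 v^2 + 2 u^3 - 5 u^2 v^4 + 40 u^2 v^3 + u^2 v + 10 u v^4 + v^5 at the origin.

The Hessian of f at 0 has rank 0. Corank 2; j^3 = u^2*(2*u + v) has shape L^2 M (L != M), so D-series; mu = 6 gives D_6.

6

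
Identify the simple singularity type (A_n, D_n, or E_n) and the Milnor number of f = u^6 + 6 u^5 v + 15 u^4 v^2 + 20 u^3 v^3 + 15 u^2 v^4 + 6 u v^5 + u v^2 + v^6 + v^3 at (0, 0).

Type D_7, Milnor number mu = 7.

The Hessian of f at 0 is [[0, 0], [0, 0]] with rank 0, so corank 2. A Groebner basis of the Jacobian ideal J(f) in C{u,v} is {u^5 + v^2/6, v^3, u*v + v^2}; counting standard monomials gives mu = 7. Corank 2; j^3 = v^2*(u + v) has shape L^2 M (L != M), so D-series; mu = 7 gives D_7.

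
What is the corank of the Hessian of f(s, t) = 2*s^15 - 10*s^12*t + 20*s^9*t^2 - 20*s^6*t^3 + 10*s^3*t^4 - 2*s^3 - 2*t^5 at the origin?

2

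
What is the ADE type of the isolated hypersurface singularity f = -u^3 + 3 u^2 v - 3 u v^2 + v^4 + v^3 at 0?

The Hessian of f at 0 has rank 0. Corank 2; j^3 = -(u - v)^3 is a perfect cube, so E-series; the 4-jet and mu = 6 give E_6.

E6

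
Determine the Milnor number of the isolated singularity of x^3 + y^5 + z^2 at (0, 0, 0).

The Hessian of f at 0 has rank 1. Corank 2; j^3 = x^3 is a perfect cube, so E-series; the 5-jet and mu = 8 give E_8.

8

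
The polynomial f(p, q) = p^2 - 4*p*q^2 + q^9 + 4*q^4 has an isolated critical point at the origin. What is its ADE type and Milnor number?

The Hessian of f at 0 is [[2, 0], [0, 0]] with rank 1, so corank 1. A Groebner basis of the Jacobian ideal J(f) in C{p,q} is {p^4, -p/2 + q^2}; counting standard monomials gives mu = 8. Corank 1: A-series; mu = 8 gives A_8.

Type A8, Milnor number mu = 8.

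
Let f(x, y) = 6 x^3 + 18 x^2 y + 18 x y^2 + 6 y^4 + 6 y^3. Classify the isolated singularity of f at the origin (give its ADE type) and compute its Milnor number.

Type E6, Milnor number mu = 6.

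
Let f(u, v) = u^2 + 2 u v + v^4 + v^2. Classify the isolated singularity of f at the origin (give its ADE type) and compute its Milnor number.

Type A_3, Milnor number mu = 3.

The Hessian of f at 0 has rank 1. Corank 1: A-series; mu = 3 gives A_3.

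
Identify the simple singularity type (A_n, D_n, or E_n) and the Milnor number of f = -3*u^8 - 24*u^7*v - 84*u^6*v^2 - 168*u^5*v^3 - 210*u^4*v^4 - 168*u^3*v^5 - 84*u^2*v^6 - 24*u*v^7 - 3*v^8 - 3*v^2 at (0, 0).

The Hessian of f at 0 has rank 1. Corank 1: A-series; mu = 7 gives A_7.

Type A_{7}, Milnor number mu = 7.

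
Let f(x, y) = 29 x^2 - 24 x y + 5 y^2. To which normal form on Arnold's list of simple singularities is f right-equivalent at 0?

The Hessian of f at 0 has rank 2. Corank 0: nondegenerate Morse point, so A_1.

A_1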